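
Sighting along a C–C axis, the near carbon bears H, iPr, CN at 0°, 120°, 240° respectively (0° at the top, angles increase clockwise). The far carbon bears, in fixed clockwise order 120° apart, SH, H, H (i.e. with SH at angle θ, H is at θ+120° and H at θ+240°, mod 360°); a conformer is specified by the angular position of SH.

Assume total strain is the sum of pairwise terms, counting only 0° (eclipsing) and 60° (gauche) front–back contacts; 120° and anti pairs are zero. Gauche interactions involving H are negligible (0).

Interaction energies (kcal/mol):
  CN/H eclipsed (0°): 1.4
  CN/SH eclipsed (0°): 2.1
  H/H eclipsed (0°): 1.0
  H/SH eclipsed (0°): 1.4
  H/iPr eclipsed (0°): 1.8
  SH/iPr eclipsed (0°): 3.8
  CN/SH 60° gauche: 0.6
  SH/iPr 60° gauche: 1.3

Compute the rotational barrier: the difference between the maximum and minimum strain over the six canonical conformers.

SH at 0° (eclipsed): H(0°)/SH(0°) eclipsed 1.4; iPr(120°)/H(120°) eclipsed 1.8; CN(240°)/H(240°) eclipsed 1.4 → 4.6 kcal/mol.
SH at 60° (staggered): iPr(120°)/SH(60°) gauche 1.3 → 1.3 kcal/mol.
SH at 120° (eclipsed): H(0°)/H(0°) eclipsed 1.0; iPr(120°)/SH(120°) eclipsed 3.8; CN(240°)/H(240°) eclipsed 1.4 → 6.2 kcal/mol.
SH at 180° (staggered): iPr(120°)/SH(180°) gauche 1.3; CN(240°)/SH(180°) gauche 0.6 → 1.9 kcal/mol.
SH at 240° (eclipsed): H(0°)/H(0°) eclipsed 1.0; iPr(120°)/H(120°) eclipsed 1.8; CN(240°)/SH(240°) eclipsed 2.1 → 4.9 kcal/mol.
SH at 300° (staggered): CN(240°)/SH(300°) gauche 0.6 → 0.6 kcal/mol.
Max at 120° (6.2 kcal/mol), min at 300° (0.6 kcal/mol); barrier = 5.6 kcal/mol.

5.6 kcal/mol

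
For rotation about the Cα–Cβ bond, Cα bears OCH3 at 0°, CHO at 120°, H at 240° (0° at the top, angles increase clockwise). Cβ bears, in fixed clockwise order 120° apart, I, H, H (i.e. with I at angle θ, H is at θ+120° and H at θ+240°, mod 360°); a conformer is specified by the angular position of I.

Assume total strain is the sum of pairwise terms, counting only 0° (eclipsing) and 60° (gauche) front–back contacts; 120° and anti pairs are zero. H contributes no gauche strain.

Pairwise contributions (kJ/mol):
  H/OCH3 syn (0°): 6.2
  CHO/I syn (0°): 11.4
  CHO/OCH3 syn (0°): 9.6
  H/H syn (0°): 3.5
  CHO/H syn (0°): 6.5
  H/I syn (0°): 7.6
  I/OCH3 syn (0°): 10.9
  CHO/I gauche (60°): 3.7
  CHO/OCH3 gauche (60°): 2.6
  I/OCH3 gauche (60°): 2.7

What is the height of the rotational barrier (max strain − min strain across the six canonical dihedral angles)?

I at 0° (eclipsed): OCH3(0°)/I(0°) eclipsed 10.9; CHO(120°)/H(120°) eclipsed 6.5; H(240°)/H(240°) eclipsed 3.5 → 20.9 kJ/mol.
I at 60° (staggered): OCH3(0°)/I(60°) gauche 2.7; CHO(120°)/I(60°) gauche 3.7 → 6.4 kJ/mol.
I at 120° (eclipsed): OCH3(0°)/H(0°) eclipsed 6.2; CHO(120°)/I(120°) eclipsed 11.4; H(240°)/H(240°) eclipsed 3.5 → 21.1 kJ/mol.
I at 180° (staggered): CHO(120°)/I(180°) gauche 3.7 → 3.7 kJ/mol.
I at 240° (eclipsed): OCH3(0°)/H(0°) eclipsed 6.2; CHO(120°)/H(120°) eclipsed 6.5; H(240°)/I(240°) eclipsed 7.6 → 20.3 kJ/mol.
I at 300° (staggered): OCH3(0°)/I(300°) gauche 2.7 → 2.7 kJ/mol.
Max at 120° (21.1 kJ/mol), min at 300° (2.7 kJ/mol); barrier = 18.4 kJ/mol.

18.4 kJ/mol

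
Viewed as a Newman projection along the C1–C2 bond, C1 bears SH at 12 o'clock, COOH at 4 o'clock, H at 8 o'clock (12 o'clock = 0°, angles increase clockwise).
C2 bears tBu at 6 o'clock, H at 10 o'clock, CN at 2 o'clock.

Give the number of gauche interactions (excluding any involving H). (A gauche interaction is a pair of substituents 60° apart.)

3

Non-H gauche pairs: SH(0°)/CN(60°); COOH(120°)/tBu(180°); COOH(120°)/CN(60°) — 3 interactions.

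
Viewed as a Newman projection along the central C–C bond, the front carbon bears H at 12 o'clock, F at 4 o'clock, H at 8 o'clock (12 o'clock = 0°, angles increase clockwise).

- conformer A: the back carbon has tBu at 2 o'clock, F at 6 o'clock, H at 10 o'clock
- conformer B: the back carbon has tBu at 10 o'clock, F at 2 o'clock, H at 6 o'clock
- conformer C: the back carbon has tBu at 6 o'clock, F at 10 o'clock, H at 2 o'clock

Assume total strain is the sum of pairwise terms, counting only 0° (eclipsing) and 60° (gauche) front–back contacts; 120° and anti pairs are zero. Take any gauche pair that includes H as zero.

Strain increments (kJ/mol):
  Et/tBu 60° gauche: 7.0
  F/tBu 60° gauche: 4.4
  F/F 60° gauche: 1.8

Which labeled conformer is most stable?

B

A is staggered. F at 120° is gauche with tBu at 60° (4.4); F at 120° is gauche with F at 180° (1.8). Total 6.2 kJ/mol.
B is staggered. F at 120° is gauche with F at 60° (1.8). Total 1.8 kJ/mol.
C is staggered. F at 120° is gauche with tBu at 180° (4.4). Total 4.4 kJ/mol.
B has the lowest total (1.8 kJ/mol).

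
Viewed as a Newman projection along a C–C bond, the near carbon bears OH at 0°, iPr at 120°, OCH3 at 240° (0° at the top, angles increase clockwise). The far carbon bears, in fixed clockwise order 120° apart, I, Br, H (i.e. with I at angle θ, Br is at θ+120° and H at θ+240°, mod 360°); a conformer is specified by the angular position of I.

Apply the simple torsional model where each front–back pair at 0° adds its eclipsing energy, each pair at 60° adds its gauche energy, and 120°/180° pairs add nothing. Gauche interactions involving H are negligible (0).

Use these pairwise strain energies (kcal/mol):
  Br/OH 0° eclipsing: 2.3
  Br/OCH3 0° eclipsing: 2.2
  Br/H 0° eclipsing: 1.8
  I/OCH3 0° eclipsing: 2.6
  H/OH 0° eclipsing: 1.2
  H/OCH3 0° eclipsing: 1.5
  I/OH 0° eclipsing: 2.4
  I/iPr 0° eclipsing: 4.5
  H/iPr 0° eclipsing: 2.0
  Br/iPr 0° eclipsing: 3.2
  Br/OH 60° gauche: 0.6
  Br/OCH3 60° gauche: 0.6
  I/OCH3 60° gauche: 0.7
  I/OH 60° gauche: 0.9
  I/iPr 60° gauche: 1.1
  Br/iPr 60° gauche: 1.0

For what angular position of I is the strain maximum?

120°

I at 0° is eclipsed. OH at 0° is eclipsed with I at 0° (2.4); iPr at 120° is eclipsed with Br at 120° (3.2); OCH3 at 240° is eclipsed with H at 240° (1.5). Total 7.1 kcal/mol.
I at 60° is staggered. OH at 0° is gauche with I at 60° (0.9); iPr at 120° is gauche with I at 60° (1.1); iPr at 120° is gauche with Br at 180° (1.0); OCH3 at 240° is gauche with Br at 180° (0.6). Total 3.6 kcal/mol.
I at 120° is eclipsed. OH at 0° is eclipsed with H at 0° (1.2); iPr at 120° is eclipsed with I at 120° (4.5); OCH3 at 240° is eclipsed with Br at 240° (2.2). Total 7.9 kcal/mol.
I at 180° is staggered. OH at 0° is gauche with Br at 300° (0.6); iPr at 120° is gauche with I at 180° (1.1); OCH3 at 240° is gauche with I at 180° (0.7); OCH3 at 240° is gauche with Br at 300° (0.6). Total 3.0 kcal/mol.
I at 240° is eclipsed. OH at 0° is eclipsed with Br at 0° (2.3); iPr at 120° is eclipsed with H at 120° (2.0); OCH3 at 240° is eclipsed with I at 240° (2.6). Total 6.9 kcal/mol.
I at 300° is staggered. OH at 0° is gauche with I at 300° (0.9); OH at 0° is gauche with Br at 60° (0.6); iPr at 120° is gauche with Br at 60° (1.0); OCH3 at 240° is gauche with I at 300° (0.7). Total 3.2 kcal/mol.
The maximum (7.9 kcal/mol) occurs with I at 120°.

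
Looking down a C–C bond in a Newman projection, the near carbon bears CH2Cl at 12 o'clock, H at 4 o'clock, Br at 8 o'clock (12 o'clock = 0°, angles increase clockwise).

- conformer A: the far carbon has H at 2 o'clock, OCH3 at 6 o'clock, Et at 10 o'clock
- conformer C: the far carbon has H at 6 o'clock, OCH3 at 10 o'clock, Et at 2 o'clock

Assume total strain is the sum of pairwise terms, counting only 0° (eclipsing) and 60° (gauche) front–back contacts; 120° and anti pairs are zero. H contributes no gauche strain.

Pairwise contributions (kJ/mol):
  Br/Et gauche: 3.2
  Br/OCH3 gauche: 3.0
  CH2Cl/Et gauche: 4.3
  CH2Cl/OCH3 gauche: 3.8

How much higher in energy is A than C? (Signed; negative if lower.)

A (staggered): CH2Cl(0°)/Et(300°) gauche 4.3; Br(240°)/OCH3(180°) gauche 3.0; Br(240°)/Et(300°) gauche 3.2 → 10.5 kJ/mol.
C (staggered): CH2Cl(0°)/OCH3(300°) gauche 3.8; CH2Cl(0°)/Et(60°) gauche 4.3; Br(240°)/OCH3(300°) gauche 3.0 → 11.1 kJ/mol.
E(A) − E(C) = 10.5 − 11.1 = -0.6 kJ/mol.

-0.6 kJ/mol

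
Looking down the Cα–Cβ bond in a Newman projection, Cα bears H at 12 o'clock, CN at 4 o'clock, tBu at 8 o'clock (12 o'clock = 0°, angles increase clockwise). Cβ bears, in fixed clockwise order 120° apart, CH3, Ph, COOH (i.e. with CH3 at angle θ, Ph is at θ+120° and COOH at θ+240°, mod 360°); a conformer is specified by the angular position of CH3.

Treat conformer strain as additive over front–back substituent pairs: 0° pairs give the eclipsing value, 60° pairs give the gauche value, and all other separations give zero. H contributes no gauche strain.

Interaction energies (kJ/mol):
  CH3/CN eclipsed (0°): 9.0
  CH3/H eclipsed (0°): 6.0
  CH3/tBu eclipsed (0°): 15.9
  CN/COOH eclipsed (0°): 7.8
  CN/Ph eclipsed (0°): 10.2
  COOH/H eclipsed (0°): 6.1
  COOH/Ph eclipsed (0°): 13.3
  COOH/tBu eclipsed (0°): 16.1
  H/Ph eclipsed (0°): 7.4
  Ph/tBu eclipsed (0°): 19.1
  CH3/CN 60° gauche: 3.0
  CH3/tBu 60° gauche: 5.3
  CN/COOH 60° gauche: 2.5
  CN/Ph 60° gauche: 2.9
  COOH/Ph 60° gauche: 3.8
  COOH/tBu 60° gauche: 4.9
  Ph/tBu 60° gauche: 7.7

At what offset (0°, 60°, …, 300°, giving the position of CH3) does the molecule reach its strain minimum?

300°

CH3 at 0° (eclipsed): H–CH3 eclipsed, CN–Ph eclipsed, tBu–COOH eclipsed; 6.0 + 10.2 + 16.1 = 32.3 kJ/mol.
CH3 at 60° (staggered): CN–CH3 gauche, CN–Ph gauche, tBu–Ph gauche, tBu–COOH gauche; 3.0 + 2.9 + 7.7 + 4.9 = 18.5 kJ/mol.
CH3 at 120° (eclipsed): H–COOH eclipsed, CN–CH3 eclipsed, tBu–Ph eclipsed; 6.1 + 9.0 + 19.1 = 34.2 kJ/mol.
CH3 at 180° (staggered): CN–CH3 gauche, CN–COOH gauche, tBu–CH3 gauche, tBu–Ph gauche; 3.0 + 2.5 + 5.3 + 7.7 = 18.5 kJ/mol.
CH3 at 240° (eclipsed): H–Ph eclipsed, CN–COOH eclipsed, tBu–CH3 eclipsed; 7.4 + 7.8 + 15.9 = 31.1 kJ/mol.
CH3 at 300° (staggered): CN–Ph gauche, CN–COOH gauche, tBu–CH3 gauche, tBu–COOH gauche; 2.9 + 2.5 + 5.3 + 4.9 = 15.6 kJ/mol.
The minimum (15.6 kJ/mol) occurs with CH3 at 300°.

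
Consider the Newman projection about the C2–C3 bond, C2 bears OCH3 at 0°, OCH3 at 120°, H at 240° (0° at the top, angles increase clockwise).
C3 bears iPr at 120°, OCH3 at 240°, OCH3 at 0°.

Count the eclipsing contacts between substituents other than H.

Non-H eclipsing pairs: OCH3(0°)/OCH3(0°); OCH3(120°)/iPr(120°) — 2 interactions.

2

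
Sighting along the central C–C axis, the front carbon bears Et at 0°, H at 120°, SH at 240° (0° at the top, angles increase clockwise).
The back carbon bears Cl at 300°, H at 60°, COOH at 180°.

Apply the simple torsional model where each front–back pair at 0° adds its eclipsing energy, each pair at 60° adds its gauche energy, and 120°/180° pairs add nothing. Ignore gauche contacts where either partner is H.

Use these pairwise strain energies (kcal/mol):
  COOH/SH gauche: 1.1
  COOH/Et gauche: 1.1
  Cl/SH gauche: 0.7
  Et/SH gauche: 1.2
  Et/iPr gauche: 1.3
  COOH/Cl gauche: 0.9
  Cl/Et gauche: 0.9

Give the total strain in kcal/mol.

This conformer (staggered): Et(0°)/Cl(300°) gauche 0.9; SH(240°)/Cl(300°) gauche 0.7; SH(240°)/COOH(180°) gauche 1.1 → 2.7 kcal/mol.

2.7 kcal/mol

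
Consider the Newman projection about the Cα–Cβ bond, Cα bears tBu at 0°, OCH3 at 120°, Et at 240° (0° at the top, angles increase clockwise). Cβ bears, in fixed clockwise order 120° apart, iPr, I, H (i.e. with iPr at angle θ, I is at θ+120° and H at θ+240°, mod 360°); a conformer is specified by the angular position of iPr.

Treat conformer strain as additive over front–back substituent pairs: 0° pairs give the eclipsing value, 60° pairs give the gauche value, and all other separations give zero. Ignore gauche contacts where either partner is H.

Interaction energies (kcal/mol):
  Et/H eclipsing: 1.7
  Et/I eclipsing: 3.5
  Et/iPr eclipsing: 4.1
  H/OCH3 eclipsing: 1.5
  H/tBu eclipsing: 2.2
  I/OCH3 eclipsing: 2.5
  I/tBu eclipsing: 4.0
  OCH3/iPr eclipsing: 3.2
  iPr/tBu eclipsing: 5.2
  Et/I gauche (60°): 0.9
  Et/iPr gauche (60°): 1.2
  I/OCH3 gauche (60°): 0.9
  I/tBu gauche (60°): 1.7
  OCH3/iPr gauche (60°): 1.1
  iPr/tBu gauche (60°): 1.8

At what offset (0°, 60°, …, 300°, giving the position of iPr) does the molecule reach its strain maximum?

iPr at 0° (eclipsed): tBu–iPr eclipsed, OCH3–I eclipsed, Et–H eclipsed; 5.2 + 2.5 + 1.7 = 9.4 kcal/mol.
iPr at 60° (staggered): tBu–iPr gauche, OCH3–iPr gauche, OCH3–I gauche, Et–I gauche; 1.8 + 1.1 + 0.9 + 0.9 = 4.7 kcal/mol.
iPr at 120° (eclipsed): tBu–H eclipsed, OCH3–iPr eclipsed, Et–I eclipsed; 2.2 + 3.2 + 3.5 = 8.9 kcal/mol.
iPr at 180° (staggered): tBu–I gauche, OCH3–iPr gauche, Et–iPr gauche, Et–I gauche; 1.7 + 1.1 + 1.2 + 0.9 = 4.9 kcal/mol.
iPr at 240° (eclipsed): tBu–I eclipsed, OCH3–H eclipsed, Et–iPr eclipsed; 4.0 + 1.5 + 4.1 = 9.6 kcal/mol.
iPr at 300° (staggered): tBu–iPr gauche, tBu–I gauche, OCH3–I gauche, Et–iPr gauche; 1.8 + 1.7 + 0.9 + 1.2 = 5.6 kcal/mol.
The maximum (9.6 kcal/mol) occurs with iPr at 240°.

240°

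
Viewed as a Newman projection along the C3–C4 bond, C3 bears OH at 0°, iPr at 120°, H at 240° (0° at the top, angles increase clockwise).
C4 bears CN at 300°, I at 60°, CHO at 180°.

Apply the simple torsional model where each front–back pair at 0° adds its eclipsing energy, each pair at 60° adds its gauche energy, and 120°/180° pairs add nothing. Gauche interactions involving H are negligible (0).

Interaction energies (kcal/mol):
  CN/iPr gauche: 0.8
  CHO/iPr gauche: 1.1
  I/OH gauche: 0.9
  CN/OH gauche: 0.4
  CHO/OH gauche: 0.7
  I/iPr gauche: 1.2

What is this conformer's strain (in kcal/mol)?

This conformer is staggered. OH at 0° is gauche with CN at 300° (0.4); OH at 0° is gauche with I at 60° (0.9); iPr at 120° is gauche with I at 60° (1.2); iPr at 120° is gauche with CHO at 180° (1.1). Total 3.6 kcal/mol.

3.6 kcal/mol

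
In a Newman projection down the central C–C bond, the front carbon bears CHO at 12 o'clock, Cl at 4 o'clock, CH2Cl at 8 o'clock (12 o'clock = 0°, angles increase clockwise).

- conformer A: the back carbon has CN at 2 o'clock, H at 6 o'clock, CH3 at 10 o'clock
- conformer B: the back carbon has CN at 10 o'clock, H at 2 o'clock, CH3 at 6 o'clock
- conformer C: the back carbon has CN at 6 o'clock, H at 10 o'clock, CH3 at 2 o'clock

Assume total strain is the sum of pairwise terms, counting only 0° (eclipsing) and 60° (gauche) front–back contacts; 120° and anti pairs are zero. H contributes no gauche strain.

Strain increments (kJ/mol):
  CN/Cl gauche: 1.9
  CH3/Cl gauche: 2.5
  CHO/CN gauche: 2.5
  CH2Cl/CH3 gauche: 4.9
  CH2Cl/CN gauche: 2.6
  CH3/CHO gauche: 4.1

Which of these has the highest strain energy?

A

A (staggered): CHO–CN gauche, CHO–CH3 gauche, Cl–CN gauche, CH2Cl–CH3 gauche; 2.5 + 4.1 + 1.9 + 4.9 = 13.4 kJ/mol.
B (staggered): CHO–CN gauche, Cl–CH3 gauche, CH2Cl–CN gauche, CH2Cl–CH3 gauche; 2.5 + 2.5 + 2.6 + 4.9 = 12.5 kJ/mol.
C (staggered): CHO–CH3 gauche, Cl–CN gauche, Cl–CH3 gauche, CH2Cl–CN gauche; 4.1 + 1.9 + 2.5 + 2.6 = 11.1 kJ/mol.
A has the highest total (13.4 kJ/mol).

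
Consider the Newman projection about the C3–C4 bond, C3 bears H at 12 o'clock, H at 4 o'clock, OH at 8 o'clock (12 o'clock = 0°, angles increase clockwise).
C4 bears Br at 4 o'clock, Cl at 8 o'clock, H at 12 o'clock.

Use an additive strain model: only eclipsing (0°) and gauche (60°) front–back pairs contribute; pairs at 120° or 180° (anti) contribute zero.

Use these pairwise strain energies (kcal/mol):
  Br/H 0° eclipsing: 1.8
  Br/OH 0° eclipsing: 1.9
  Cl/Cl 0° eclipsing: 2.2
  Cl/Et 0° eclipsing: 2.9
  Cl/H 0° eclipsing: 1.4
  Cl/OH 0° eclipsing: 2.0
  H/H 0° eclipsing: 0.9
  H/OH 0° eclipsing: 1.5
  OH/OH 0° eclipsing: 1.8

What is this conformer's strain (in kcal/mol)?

This conformer is eclipsed. H at 0° is eclipsed with H at 0° (0.9); H at 120° is eclipsed with Br at 120° (1.8); OH at 240° is eclipsed with Cl at 240° (2.0). Total 4.7 kcal/mol.

4.7 kcal/mol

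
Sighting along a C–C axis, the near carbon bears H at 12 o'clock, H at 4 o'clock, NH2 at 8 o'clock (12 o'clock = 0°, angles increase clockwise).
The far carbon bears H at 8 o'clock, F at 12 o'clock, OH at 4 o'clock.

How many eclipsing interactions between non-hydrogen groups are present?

0

Every eclipsing pair involves H, so the count is 0.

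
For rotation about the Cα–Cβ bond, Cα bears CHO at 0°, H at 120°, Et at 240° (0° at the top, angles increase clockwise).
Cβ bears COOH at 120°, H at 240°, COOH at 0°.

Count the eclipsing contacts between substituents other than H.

Non-H eclipsing pairs: CHO(0°)/COOH(0°) — 1 interaction.

1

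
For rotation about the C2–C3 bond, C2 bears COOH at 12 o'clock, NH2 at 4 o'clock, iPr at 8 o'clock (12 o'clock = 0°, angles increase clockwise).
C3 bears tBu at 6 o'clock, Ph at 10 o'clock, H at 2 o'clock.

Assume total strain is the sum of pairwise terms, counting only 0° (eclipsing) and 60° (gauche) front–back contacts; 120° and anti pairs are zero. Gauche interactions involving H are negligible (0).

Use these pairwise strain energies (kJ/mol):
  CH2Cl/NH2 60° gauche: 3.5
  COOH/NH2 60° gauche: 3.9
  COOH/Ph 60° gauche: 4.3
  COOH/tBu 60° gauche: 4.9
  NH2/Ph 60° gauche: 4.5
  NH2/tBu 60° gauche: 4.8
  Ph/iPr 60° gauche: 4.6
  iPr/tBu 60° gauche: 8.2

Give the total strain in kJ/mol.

This conformer is staggered. COOH at 0° is gauche with Ph at 300° (4.3); NH2 at 120° is gauche with tBu at 180° (4.8); iPr at 240° is gauche with tBu at 180° (8.2); iPr at 240° is gauche with Ph at 300° (4.6). Total 21.9 kJ/mol.

21.9 kJ/mol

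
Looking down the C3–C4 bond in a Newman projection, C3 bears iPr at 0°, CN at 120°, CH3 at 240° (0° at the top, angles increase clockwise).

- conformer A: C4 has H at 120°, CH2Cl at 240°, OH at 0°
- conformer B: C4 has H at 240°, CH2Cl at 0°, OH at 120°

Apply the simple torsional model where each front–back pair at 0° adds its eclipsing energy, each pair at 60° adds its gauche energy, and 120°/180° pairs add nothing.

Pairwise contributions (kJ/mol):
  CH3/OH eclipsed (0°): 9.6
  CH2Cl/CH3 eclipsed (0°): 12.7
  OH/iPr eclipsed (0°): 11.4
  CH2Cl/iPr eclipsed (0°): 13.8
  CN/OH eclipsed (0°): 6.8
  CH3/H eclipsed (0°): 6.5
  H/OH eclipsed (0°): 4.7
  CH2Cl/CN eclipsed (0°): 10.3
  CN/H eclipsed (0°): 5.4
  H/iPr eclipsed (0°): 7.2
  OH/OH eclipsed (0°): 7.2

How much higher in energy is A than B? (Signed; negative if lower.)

A (eclipsed): iPr(0°)/OH(0°) eclipsed 11.4; CN(120°)/H(120°) eclipsed 5.4; CH3(240°)/CH2Cl(240°) eclipsed 12.7 → 29.5 kJ/mol.
B (eclipsed): iPr(0°)/CH2Cl(0°) eclipsed 13.8; CN(120°)/OH(120°) eclipsed 6.8; CH3(240°)/H(240°) eclipsed 6.5 → 27.1 kJ/mol.
E(A) − E(B) = 29.5 − 27.1 = +2.4 kJ/mol.

+2.4 kJ/mol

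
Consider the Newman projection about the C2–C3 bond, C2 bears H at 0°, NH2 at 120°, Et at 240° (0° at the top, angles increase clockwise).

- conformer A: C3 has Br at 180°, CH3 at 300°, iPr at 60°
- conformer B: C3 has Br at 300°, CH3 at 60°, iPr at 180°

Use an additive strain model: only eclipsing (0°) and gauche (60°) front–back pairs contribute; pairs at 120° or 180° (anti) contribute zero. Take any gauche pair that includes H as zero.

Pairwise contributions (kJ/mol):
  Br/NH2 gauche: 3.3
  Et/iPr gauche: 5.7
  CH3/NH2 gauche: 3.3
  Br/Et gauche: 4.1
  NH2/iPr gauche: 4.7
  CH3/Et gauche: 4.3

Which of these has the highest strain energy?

B

A is staggered. NH2 at 120° is gauche with Br at 180° (3.3); NH2 at 120° is gauche with iPr at 60° (4.7); Et at 240° is gauche with Br at 180° (4.1); Et at 240° is gauche with CH3 at 300° (4.3). Total 16.4 kJ/mol.
B is staggered. NH2 at 120° is gauche with CH3 at 60° (3.3); NH2 at 120° is gauche with iPr at 180° (4.7); Et at 240° is gauche with Br at 300° (4.1); Et at 240° is gauche with iPr at 180° (5.7). Total 17.8 kJ/mol.
B has the highest total (17.8 kJ/mol).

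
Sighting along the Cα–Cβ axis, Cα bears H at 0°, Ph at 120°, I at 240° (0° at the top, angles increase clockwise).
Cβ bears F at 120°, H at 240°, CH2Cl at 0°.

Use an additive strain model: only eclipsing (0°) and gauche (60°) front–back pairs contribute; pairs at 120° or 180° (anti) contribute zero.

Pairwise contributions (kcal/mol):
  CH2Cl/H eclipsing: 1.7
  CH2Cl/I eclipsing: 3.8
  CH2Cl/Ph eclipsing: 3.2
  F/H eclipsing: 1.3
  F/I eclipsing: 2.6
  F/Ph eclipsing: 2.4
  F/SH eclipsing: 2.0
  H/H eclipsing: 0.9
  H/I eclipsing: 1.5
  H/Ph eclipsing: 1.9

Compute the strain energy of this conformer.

5.6 kcal/mol

This conformer (eclipsed): H(0°)/CH2Cl(0°) eclipsed 1.7; Ph(120°)/F(120°) eclipsed 2.4; I(240°)/H(240°) eclipsed 1.5 → 5.6 kcal/mol.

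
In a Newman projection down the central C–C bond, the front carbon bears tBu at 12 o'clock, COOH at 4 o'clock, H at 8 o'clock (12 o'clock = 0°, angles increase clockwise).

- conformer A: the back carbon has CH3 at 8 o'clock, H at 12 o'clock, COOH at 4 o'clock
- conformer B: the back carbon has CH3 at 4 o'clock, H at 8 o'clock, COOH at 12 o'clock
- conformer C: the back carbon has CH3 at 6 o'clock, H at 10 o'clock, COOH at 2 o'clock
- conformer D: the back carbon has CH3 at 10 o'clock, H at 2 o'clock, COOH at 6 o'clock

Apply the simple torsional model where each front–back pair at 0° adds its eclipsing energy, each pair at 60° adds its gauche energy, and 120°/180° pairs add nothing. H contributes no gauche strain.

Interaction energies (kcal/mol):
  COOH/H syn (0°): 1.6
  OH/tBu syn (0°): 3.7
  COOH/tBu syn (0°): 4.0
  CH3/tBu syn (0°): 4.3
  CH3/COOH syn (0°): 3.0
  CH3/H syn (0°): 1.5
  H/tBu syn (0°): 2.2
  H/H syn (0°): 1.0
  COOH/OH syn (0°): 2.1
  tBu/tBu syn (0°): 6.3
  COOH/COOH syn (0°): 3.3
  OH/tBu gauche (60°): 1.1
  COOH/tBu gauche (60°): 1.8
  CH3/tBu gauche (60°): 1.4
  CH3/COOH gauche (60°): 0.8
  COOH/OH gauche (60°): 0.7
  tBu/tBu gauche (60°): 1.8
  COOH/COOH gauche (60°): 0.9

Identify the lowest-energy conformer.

D

A (eclipsed): tBu(0°)/H(0°) eclipsed 2.2; COOH(120°)/COOH(120°) eclipsed 3.3; H(240°)/CH3(240°) eclipsed 1.5 → 7.0 kcal/mol.
B (eclipsed): tBu(0°)/COOH(0°) eclipsed 4.0; COOH(120°)/CH3(120°) eclipsed 3.0; H(240°)/H(240°) eclipsed 1.0 → 8.0 kcal/mol.
C (staggered): tBu(0°)/COOH(60°) gauche 1.8; COOH(120°)/CH3(180°) gauche 0.8; COOH(120°)/COOH(60°) gauche 0.9 → 3.5 kcal/mol.
D (staggered): tBu(0°)/CH3(300°) gauche 1.4; COOH(120°)/COOH(180°) gauche 0.9 → 2.3 kcal/mol.
D has the lowest total (2.3 kcal/mol).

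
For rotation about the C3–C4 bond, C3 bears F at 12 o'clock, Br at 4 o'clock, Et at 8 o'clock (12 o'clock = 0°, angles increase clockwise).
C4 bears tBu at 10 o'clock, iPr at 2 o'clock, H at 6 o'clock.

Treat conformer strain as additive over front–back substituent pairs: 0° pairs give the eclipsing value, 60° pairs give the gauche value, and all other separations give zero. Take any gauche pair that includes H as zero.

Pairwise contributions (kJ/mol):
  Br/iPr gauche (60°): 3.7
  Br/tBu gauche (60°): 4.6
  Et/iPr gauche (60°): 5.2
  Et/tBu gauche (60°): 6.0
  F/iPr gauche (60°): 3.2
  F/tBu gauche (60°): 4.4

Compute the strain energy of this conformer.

This conformer (staggered): F–tBu gauche, F–iPr gauche, Br–iPr gauche, Et–tBu gauche; 4.4 + 3.2 + 3.7 + 6.0 = 17.3 kJ/mol.

17.3 kJ/mol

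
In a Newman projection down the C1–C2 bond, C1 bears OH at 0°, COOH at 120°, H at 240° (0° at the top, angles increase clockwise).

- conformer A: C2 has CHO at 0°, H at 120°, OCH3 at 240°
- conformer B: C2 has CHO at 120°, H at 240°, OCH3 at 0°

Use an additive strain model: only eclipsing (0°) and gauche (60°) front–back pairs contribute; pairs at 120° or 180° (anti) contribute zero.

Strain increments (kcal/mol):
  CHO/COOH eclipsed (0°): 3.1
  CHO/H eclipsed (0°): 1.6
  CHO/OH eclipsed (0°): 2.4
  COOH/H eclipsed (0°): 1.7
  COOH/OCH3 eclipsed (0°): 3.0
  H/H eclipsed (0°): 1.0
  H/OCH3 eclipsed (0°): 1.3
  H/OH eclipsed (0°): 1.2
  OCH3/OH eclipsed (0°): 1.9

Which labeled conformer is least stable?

B

A is eclipsed. OH at 0° is eclipsed with CHO at 0° (2.4); COOH at 120° is eclipsed with H at 120° (1.7); H at 240° is eclipsed with OCH3 at 240° (1.3). Total 5.4 kcal/mol.
B is eclipsed. OH at 0° is eclipsed with OCH3 at 0° (1.9); COOH at 120° is eclipsed with CHO at 120° (3.1); H at 240° is eclipsed with H at 240° (1.0). Total 6.0 kcal/mol.
B has the highest total (6.0 kcal/mol).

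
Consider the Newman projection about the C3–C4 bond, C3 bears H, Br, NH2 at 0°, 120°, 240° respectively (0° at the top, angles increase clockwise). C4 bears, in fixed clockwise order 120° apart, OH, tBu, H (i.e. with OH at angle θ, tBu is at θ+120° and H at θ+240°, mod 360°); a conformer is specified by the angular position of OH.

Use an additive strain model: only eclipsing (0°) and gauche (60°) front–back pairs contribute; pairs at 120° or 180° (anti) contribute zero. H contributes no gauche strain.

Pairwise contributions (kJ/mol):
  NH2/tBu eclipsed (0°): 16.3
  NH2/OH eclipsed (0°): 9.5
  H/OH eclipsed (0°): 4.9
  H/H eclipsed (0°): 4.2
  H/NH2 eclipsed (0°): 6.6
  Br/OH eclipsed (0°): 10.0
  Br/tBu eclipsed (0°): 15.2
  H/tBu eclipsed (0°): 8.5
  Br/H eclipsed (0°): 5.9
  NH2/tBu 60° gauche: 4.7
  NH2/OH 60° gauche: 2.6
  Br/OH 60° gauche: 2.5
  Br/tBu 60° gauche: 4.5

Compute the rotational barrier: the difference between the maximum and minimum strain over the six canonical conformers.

OH at 0° (eclipsed): H–OH eclipsed, Br–tBu eclipsed, NH2–H eclipsed; 4.9 + 15.2 + 6.6 = 26.7 kJ/mol.
OH at 60° (staggered): Br–OH gauche, Br–tBu gauche, NH2–tBu gauche; 2.5 + 4.5 + 4.7 = 11.7 kJ/mol.
OH at 120° (eclipsed): H–H eclipsed, Br–OH eclipsed, NH2–tBu eclipsed; 4.2 + 10.0 + 16.3 = 30.5 kJ/mol.
OH at 180° (staggered): Br–OH gauche, NH2–OH gauche, NH2–tBu gauche; 2.5 + 2.6 + 4.7 = 9.8 kJ/mol.
OH at 240° (eclipsed): H–tBu eclipsed, Br–H eclipsed, NH2–OH eclipsed; 8.5 + 5.9 + 9.5 = 23.9 kJ/mol.
OH at 300° (staggered): Br–tBu gauche, NH2–OH gauche; 4.5 + 2.6 = 7.1 kJ/mol.
Max at 120° (30.5 kJ/mol), min at 300° (7.1 kJ/mol); barrier = 23.4 kJ/mol.

23.4 kJ/mol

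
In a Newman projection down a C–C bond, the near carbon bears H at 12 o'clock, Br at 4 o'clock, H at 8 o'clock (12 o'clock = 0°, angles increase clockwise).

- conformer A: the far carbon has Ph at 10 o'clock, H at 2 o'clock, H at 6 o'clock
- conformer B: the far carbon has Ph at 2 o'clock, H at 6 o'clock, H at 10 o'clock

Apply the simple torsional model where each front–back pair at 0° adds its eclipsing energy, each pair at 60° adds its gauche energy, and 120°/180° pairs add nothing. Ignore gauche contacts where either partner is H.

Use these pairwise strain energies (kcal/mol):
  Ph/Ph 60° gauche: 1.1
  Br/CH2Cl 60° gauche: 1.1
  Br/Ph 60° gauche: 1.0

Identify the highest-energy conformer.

B

A (staggered): no non-H gauche contacts → 0.0 kcal/mol.
B (staggered): Br–Ph gauche; 1.0 = 1.0 kcal/mol.
B has the highest total (1.0 kcal/mol).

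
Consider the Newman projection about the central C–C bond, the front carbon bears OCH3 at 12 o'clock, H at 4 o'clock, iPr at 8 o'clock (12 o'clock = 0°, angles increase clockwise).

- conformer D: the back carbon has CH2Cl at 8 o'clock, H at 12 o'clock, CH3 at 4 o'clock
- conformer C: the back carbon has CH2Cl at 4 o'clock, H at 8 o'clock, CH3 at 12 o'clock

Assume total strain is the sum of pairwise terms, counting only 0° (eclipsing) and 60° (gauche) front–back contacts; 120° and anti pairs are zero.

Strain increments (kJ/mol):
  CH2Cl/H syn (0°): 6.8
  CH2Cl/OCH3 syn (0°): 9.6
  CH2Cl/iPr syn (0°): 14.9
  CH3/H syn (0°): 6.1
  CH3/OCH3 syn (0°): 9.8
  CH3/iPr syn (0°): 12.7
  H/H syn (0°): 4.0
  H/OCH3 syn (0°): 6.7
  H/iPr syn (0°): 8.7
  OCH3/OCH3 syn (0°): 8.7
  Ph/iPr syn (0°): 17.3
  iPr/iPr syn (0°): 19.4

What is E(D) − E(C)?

D (eclipsed): OCH3(0°)/H(0°) eclipsed 6.7; H(120°)/CH3(120°) eclipsed 6.1; iPr(240°)/CH2Cl(240°) eclipsed 14.9 → 27.7 kJ/mol.
C (eclipsed): OCH3(0°)/CH3(0°) eclipsed 9.8; H(120°)/CH2Cl(120°) eclipsed 6.8; iPr(240°)/H(240°) eclipsed 8.7 → 25.3 kJ/mol.
E(D) − E(C) = 27.7 − 25.3 = +2.4 kJ/mol.

+2.4 kJ/mol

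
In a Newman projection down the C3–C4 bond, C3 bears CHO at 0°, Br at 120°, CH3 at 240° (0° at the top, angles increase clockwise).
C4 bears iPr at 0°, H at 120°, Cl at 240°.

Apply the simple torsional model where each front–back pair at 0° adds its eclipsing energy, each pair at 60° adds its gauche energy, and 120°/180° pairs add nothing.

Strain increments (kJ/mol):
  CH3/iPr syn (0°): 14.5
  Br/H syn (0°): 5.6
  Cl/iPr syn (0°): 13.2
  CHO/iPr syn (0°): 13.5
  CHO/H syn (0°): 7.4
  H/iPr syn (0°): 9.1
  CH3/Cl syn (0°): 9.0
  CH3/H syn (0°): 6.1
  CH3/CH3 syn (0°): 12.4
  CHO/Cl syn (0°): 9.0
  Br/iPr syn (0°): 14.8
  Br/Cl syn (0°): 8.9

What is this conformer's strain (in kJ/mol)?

28.1 kJ/mol

This conformer (eclipsed): CHO(0°)/iPr(0°) eclipsed 13.5; Br(120°)/H(120°) eclipsed 5.6; CH3(240°)/Cl(240°) eclipsed 9.0 → 28.1 kJ/mol.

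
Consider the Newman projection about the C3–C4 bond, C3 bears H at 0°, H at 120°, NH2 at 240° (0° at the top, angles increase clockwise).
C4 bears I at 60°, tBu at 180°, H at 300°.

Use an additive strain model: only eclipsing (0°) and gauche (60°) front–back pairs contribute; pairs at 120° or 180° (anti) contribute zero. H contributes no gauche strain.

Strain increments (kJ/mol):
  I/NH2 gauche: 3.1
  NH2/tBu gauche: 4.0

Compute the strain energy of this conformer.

4.0 kJ/mol

This conformer (staggered): NH2(240°)/tBu(180°) gauche 4.0 → 4.0 kJ/mol.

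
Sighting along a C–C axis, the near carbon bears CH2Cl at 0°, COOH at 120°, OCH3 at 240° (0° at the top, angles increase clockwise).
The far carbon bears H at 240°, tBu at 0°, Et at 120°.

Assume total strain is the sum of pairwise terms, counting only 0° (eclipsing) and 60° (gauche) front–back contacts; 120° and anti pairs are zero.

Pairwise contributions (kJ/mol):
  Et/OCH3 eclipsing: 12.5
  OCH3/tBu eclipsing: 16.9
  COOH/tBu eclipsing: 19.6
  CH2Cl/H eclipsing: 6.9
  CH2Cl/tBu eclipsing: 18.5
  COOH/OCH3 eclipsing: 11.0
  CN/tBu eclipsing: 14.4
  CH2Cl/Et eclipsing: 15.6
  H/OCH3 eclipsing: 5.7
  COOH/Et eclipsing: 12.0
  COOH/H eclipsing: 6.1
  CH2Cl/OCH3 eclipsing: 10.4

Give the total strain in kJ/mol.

This conformer is eclipsed. CH2Cl at 0° is eclipsed with tBu at 0° (18.5); COOH at 120° is eclipsed with Et at 120° (12.0); OCH3 at 240° is eclipsed with H at 240° (5.7). Total 36.2 kJ/mol.

36.2 kJ/mol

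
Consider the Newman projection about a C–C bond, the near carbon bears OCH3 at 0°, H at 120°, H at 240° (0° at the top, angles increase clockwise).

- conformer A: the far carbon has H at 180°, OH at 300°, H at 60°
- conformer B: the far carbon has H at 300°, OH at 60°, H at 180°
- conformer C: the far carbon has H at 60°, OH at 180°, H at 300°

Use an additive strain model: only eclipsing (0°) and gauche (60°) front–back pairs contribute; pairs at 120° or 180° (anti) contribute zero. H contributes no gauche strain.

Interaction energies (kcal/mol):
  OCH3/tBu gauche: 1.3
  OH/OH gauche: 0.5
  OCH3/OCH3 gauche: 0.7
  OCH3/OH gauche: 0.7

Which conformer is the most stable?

C

A (staggered): OCH3(0°)/OH(300°) gauche 0.7 → 0.7 kcal/mol.
B (staggered): OCH3(0°)/OH(60°) gauche 0.7 → 0.7 kcal/mol.
C (staggered): no non-H gauche contacts → 0.0 kcal/mol.
C has the lowest total (0.0 kcal/mol).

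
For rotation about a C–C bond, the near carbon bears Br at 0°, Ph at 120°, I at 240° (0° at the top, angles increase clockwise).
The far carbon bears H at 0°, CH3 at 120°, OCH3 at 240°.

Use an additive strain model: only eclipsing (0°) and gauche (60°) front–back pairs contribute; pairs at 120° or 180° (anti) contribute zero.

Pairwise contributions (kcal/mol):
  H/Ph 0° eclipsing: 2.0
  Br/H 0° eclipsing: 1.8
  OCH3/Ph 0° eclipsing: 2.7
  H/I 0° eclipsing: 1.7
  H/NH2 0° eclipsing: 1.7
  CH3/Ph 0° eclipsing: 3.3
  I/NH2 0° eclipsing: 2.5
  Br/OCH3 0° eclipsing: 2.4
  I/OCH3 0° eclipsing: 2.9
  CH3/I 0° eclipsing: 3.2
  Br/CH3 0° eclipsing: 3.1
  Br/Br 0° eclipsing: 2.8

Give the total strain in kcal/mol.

8.0 kcal/mol

This conformer (eclipsed): Br–H eclipsed, Ph–CH3 eclipsed, I–OCH3 eclipsed; 1.8 + 3.3 + 2.9 = 8.0 kcal/mol.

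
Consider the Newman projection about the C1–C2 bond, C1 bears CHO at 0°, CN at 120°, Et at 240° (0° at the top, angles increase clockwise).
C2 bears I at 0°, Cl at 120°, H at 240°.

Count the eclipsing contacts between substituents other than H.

2

Non-H eclipsing pairs: CHO(0°)/I(0°); CN(120°)/Cl(120°) — 2 interactions.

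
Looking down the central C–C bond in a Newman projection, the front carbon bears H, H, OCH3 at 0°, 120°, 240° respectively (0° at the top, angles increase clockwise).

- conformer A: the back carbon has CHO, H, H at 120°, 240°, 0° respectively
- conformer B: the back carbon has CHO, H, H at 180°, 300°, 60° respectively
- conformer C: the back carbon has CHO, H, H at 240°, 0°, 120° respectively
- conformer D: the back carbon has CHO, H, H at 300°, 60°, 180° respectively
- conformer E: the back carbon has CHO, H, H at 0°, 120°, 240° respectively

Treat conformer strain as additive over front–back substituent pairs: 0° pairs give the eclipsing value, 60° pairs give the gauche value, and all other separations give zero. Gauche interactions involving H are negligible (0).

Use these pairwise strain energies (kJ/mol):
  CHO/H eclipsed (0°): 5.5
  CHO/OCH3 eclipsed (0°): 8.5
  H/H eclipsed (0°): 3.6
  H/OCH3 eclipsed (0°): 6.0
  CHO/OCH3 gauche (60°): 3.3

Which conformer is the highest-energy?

C

A (eclipsed): H(0°)/H(0°) eclipsed 3.6; H(120°)/CHO(120°) eclipsed 5.5; OCH3(240°)/H(240°) eclipsed 6.0 → 15.1 kJ/mol.
B (staggered): OCH3(240°)/CHO(180°) gauche 3.3 → 3.3 kJ/mol.
C (eclipsed): H(0°)/H(0°) eclipsed 3.6; H(120°)/H(120°) eclipsed 3.6; OCH3(240°)/CHO(240°) eclipsed 8.5 → 15.7 kJ/mol.
D (staggered): OCH3(240°)/CHO(300°) gauche 3.3 → 3.3 kJ/mol.
E (eclipsed): H(0°)/CHO(0°) eclipsed 5.5; H(120°)/H(120°) eclipsed 3.6; OCH3(240°)/H(240°) eclipsed 6.0 → 15.1 kJ/mol.
C has the highest total (15.7 kJ/mol).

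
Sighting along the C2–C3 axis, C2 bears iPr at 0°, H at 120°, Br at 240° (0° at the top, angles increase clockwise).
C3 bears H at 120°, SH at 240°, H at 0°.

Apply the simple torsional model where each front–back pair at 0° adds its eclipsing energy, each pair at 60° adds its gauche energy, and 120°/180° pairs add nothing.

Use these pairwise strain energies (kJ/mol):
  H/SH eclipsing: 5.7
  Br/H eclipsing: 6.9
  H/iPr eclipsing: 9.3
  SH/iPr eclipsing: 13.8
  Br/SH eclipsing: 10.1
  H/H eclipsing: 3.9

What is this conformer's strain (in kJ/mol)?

This conformer (eclipsed): iPr(0°)/H(0°) eclipsed 9.3; H(120°)/H(120°) eclipsed 3.9; Br(240°)/SH(240°) eclipsed 10.1 → 23.3 kJ/mol.

23.3 kJ/mol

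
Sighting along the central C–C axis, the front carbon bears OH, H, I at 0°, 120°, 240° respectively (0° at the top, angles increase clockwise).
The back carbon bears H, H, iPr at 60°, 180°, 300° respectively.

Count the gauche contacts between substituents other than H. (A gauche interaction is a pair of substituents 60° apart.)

Non-H gauche pairs: OH(0°)/iPr(300°); I(240°)/iPr(300°) — 2 interactions.

2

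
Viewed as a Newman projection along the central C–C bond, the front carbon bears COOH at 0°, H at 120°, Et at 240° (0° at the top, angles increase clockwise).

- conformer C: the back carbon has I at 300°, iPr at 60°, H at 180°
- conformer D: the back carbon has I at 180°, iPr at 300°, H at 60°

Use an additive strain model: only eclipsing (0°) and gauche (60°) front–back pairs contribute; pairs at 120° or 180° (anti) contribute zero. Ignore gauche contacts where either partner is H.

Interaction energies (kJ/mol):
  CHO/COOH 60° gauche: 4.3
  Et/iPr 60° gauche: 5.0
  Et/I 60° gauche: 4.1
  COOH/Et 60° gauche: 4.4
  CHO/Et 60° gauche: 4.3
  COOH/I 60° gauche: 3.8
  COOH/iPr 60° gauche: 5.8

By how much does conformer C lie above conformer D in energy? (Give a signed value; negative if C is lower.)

C (staggered): COOH–I gauche, COOH–iPr gauche, Et–I gauche; 3.8 + 5.8 + 4.1 = 13.7 kJ/mol.
D (staggered): COOH–iPr gauche, Et–I gauche, Et–iPr gauche; 5.8 + 4.1 + 5.0 = 14.9 kJ/mol.
E(C) − E(D) = 13.7 − 14.9 = -1.2 kJ/mol.

-1.2 kJ/mol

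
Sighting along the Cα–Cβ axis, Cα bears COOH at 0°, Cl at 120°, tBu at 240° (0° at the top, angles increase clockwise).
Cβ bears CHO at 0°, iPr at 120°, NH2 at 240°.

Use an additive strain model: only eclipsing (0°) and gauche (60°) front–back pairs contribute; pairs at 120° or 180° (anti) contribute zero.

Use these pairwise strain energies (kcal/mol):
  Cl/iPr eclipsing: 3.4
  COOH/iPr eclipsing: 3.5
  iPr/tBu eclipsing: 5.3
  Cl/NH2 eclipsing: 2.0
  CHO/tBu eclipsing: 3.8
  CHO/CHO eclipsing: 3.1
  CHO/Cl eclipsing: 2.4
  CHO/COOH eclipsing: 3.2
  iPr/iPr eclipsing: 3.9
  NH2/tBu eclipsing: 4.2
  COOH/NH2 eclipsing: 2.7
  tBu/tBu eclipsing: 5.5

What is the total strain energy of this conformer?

10.8 kcal/mol

This conformer (eclipsed): COOH(0°)/CHO(0°) eclipsed 3.2; Cl(120°)/iPr(120°) eclipsed 3.4; tBu(240°)/NH2(240°) eclipsed 4.2 → 10.8 kcal/mol.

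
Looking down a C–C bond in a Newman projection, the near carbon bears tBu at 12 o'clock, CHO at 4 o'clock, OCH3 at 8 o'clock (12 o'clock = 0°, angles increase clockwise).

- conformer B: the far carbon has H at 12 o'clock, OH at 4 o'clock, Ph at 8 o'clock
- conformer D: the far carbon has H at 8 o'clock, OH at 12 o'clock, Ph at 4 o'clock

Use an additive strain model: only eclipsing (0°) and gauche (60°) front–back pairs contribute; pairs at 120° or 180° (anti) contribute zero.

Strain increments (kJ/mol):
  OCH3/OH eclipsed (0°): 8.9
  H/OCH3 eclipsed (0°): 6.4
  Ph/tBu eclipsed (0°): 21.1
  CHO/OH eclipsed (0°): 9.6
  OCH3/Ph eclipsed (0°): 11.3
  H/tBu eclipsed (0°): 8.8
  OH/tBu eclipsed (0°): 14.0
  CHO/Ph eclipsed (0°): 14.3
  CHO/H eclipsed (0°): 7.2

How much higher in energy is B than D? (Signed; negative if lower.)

B (eclipsed): tBu–H eclipsed, CHO–OH eclipsed, OCH3–Ph eclipsed; 8.8 + 9.6 + 11.3 = 29.7 kJ/mol.
D (eclipsed): tBu–OH eclipsed, CHO–Ph eclipsed, OCH3–H eclipsed; 14.0 + 14.3 + 6.4 = 34.7 kJ/mol.
E(B) − E(D) = 29.7 − 34.7 = -5.0 kJ/mol.

-5.0 kJ/mol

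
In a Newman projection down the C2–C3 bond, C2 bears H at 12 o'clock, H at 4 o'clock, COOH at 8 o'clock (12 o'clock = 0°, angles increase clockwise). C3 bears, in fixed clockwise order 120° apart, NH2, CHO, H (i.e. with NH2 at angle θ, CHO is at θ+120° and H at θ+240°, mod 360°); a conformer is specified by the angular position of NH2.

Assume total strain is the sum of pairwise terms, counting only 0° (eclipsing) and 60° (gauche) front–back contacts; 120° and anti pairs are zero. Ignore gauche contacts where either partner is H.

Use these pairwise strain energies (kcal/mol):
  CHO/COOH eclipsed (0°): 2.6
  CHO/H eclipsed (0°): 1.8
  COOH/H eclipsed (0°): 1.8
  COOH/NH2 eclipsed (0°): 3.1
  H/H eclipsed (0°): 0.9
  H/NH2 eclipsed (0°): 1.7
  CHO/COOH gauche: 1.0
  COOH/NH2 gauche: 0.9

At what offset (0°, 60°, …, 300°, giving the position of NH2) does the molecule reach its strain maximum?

NH2 at 0° (eclipsed): H(0°)/NH2(0°) eclipsed 1.7; H(120°)/CHO(120°) eclipsed 1.8; COOH(240°)/H(240°) eclipsed 1.8 → 5.3 kcal/mol.
NH2 at 60° (staggered): COOH(240°)/CHO(180°) gauche 1.0 → 1.0 kcal/mol.
NH2 at 120° (eclipsed): H(0°)/H(0°) eclipsed 0.9; H(120°)/NH2(120°) eclipsed 1.7; COOH(240°)/CHO(240°) eclipsed 2.6 → 5.2 kcal/mol.
NH2 at 180° (staggered): COOH(240°)/NH2(180°) gauche 0.9; COOH(240°)/CHO(300°) gauche 1.0 → 1.9 kcal/mol.
NH2 at 240° (eclipsed): H(0°)/CHO(0°) eclipsed 1.8; H(120°)/H(120°) eclipsed 0.9; COOH(240°)/NH2(240°) eclipsed 3.1 → 5.8 kcal/mol.
NH2 at 300° (staggered): COOH(240°)/NH2(300°) gauche 0.9 → 0.9 kcal/mol.
The maximum (5.8 kcal/mol) occurs with NH2 at 240°.

240°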